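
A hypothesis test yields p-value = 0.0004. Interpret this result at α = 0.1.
Since p = 0.0004 < α = 0.1, reject H₀.
There is sufficient evidence to reject the null hypothesis; the result is statistically significant at the 0.1 level.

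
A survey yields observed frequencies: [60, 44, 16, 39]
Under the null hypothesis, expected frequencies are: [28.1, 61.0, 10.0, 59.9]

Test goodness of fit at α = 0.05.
Chi-square goodness of fit test:
H₀: observed counts match expected distribution
H₁: observed counts differ from expected distribution
df = k - 1 = 3
χ² = Σ(O - E)²/E
   = (60 - 28.1)²/28.1 + (44 - 61.0)²/61.0 + (16 - 10.0)²/10.0 + (39 - 59.9)²/59.9
   = 36.214 + 4.738 + 3.600 + 7.292
   = 51.84
p-value < 0.0001

Since p-value < α = 0.05, we reject H₀.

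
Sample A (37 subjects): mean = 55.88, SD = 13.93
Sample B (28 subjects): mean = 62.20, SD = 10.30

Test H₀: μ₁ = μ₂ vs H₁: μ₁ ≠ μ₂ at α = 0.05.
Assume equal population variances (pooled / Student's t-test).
Student's two-sample t-test (equal variances):
H₀: μ₁ = μ₂
H₁: μ₁ ≠ μ₂
df = n₁ + n₂ - 2 = 63
Pooled variance s_p² = [(n₁-1)s₁² + (n₂-1)s₂²] / (n₁ + n₂ - 2) = [(36)(13.93²) + (27)(10.30²)] / 63 = 156.3499
SE = √(s_p²(1/n₁ + 1/n₂)) = √(156.3499 × (1/37 + 1/28)) = 3.1320
t = (x̄₁ - x̄₂) / SE = (55.88 - 62.20) / 3.1320 = -6.32 / 3.1320 = -2.018
p-value = 0.0479

Since p-value < α = 0.05, we reject H₀.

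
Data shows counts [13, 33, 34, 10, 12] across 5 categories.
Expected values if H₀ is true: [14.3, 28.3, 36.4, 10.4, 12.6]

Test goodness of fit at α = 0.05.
Chi-square goodness of fit test:
H₀: observed counts match expected distribution
H₁: observed counts differ from expected distribution
df = k - 1 = 4
χ² = Σ(O - E)²/E
   = (13 - 14.3)²/14.3 + (33 - 28.3)²/28.3 + (34 - 36.4)²/36.4 + (10 - 10.4)²/10.4 + (12 - 12.6)²/12.6
   = 0.118 + 0.781 + 0.158 + 0.015 + 0.029
   = 1.10
p-value = 0.8941

Since p-value > α = 0.05, we fail to reject H₀.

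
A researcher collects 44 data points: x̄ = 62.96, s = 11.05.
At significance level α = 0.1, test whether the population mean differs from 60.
One-sample t-test:
H₀: μ = 60
H₁: μ ≠ 60
df = n - 1 = 43
t = (x̄ - μ₀) / (s/√n) = (62.96 - 60) / (11.05/√44) = 1.777
p-value = 0.0827

Since p-value < α = 0.1, we reject H₀.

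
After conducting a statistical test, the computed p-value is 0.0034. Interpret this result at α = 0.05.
Since p = 0.0034 < α = 0.05, reject H₀.
There is sufficient evidence to reject the null hypothesis; the result is statistically significant at the 0.05 level.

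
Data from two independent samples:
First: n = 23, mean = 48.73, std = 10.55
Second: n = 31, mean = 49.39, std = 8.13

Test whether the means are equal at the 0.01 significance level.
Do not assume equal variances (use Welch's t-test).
Welch's two-sample t-test:
H₀: μ₁ = μ₂
H₁: μ₁ ≠ μ₂
s₁²/n₁ = 10.55²/23 = 4.8392,  s₂²/n₂ = 8.13²/31 = 2.1322
SE = √(s₁²/n₁ + s₂²/n₂) = √(4.8392 + 2.1322) = 2.6403
df (Welch-Satterthwaite) = (s₁²/n₁ + s₂²/n₂)² / [(s₁²/n₁)²/(n₁-1) + (s₂²/n₂)²/(n₂-1)] ≈ 39.97
t = (x̄₁ - x̄₂) / SE = (48.73 - 49.39) / 2.6403 = -0.66 / 2.6403 = -0.250
p-value = 0.8039

Since p-value > α = 0.01, we fail to reject H₀.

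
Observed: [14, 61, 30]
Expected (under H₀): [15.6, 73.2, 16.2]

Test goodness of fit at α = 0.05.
Chi-square goodness of fit test:
H₀: observed counts match expected distribution
H₁: observed counts differ from expected distribution
df = k - 1 = 2
χ² = Σ(O - E)²/E
   = (14 - 15.6)²/15.6 + (61 - 73.2)²/73.2 + (30 - 16.2)²/16.2
   = 0.164 + 2.033 + 11.756
   = 13.95
p-value = 0.0009

Since p-value < α = 0.05, we reject H₀.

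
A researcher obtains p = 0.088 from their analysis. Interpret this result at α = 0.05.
Since p = 0.088 > α = 0.05, fail to reject H₀.
There is insufficient evidence to reject the null hypothesis; the result is not statistically significant at the 0.05 level.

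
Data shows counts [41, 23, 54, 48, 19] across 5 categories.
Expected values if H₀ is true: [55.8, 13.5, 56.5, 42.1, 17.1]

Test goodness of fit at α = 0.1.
Chi-square goodness of fit test:
H₀: observed counts match expected distribution
H₁: observed counts differ from expected distribution
df = k - 1 = 4
χ² = Σ(O - E)²/E
   = (41 - 55.8)²/55.8 + (23 - 13.5)²/13.5 + (54 - 56.5)²/56.5 + (48 - 42.1)²/42.1 + (19 - 17.1)²/17.1
   = 3.925 + 6.685 + 0.111 + 0.827 + 0.211
   = 11.76
p-value = 0.0192

Since p-value < α = 0.1, we reject H₀.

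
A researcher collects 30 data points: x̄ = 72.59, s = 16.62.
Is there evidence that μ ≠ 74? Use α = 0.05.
One-sample t-test:
H₀: μ = 74
H₁: μ ≠ 74
df = n - 1 = 29
t = (x̄ - μ₀) / (s/√n) = (72.59 - 74) / (16.62/√30) = -0.465
p-value = 0.6456

Since p-value > α = 0.05, we fail to reject H₀.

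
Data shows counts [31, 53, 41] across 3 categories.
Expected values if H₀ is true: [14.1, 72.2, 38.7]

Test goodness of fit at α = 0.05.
Chi-square goodness of fit test:
H₀: observed counts match expected distribution
H₁: observed counts differ from expected distribution
df = k - 1 = 2
χ² = Σ(O - E)²/E
   = (31 - 14.1)²/14.1 + (53 - 72.2)²/72.2 + (41 - 38.7)²/38.7
   = 20.256 + 5.106 + 0.137
   = 25.50
p-value < 0.0001

Since p-value < α = 0.05, we reject H₀.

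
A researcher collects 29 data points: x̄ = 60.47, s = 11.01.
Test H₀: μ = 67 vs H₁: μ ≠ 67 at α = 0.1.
One-sample t-test:
H₀: μ = 67
H₁: μ ≠ 67
df = n - 1 = 28
t = (x̄ - μ₀) / (s/√n) = (60.47 - 67) / (11.01/√29) = -3.194
p-value = 0.0035

Since p-value < α = 0.1, we reject H₀.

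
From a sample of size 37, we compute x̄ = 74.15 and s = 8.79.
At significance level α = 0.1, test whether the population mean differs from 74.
One-sample t-test:
H₀: μ = 74
H₁: μ ≠ 74
df = n - 1 = 36
t = (x̄ - μ₀) / (s/√n) = (74.15 - 74) / (8.79/√37) = 0.104
p-value = 0.9179

Since p-value > α = 0.1, we fail to reject H₀.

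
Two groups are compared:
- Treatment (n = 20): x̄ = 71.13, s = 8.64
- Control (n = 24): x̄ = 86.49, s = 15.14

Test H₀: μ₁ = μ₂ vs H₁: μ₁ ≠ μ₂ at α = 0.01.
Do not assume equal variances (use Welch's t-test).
Welch's two-sample t-test:
H₀: μ₁ = μ₂
H₁: μ₁ ≠ μ₂
s₁²/n₁ = 8.64²/20 = 3.7325,  s₂²/n₂ = 15.14²/24 = 9.5508
SE = √(s₁²/n₁ + s₂²/n₂) = √(3.7325 + 9.5508) = 3.6446
df (Welch-Satterthwaite) = (s₁²/n₁ + s₂²/n₂)² / [(s₁²/n₁)²/(n₁-1) + (s₂²/n₂)²/(n₂-1)] ≈ 37.55
t = (x̄₁ - x̄₂) / SE = (71.13 - 86.49) / 3.6446 = -15.36 / 3.6446 = -4.214
p-value = 0.0002

Since p-value < α = 0.01, we reject H₀.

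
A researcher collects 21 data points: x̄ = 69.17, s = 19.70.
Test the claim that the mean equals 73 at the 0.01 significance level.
One-sample t-test:
H₀: μ = 73
H₁: μ ≠ 73
df = n - 1 = 20
t = (x̄ - μ₀) / (s/√n) = (69.17 - 73) / (19.70/√21) = -0.891
p-value = 0.3836

Since p-value > α = 0.01, we fail to reject H₀.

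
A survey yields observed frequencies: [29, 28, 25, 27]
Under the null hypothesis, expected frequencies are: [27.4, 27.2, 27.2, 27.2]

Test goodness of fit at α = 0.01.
Chi-square goodness of fit test:
H₀: observed counts match expected distribution
H₁: observed counts differ from expected distribution
df = k - 1 = 3
χ² = Σ(O - E)²/E
   = (29 - 27.4)²/27.4 + (28 - 27.2)²/27.2 + (25 - 27.2)²/27.2 + (27 - 27.2)²/27.2
   = 0.093 + 0.024 + 0.178 + 0.001
   = 0.30
p-value = 0.9607

Since p-value > α = 0.01, we fail to reject H₀.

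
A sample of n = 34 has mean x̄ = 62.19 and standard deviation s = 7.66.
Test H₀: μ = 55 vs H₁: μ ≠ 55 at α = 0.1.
One-sample t-test:
H₀: μ = 55
H₁: μ ≠ 55
df = n - 1 = 33
t = (x̄ - μ₀) / (s/√n) = (62.19 - 55) / (7.66/√34) = 5.473
p-value < 0.0001

Since p-value < α = 0.1, we reject H₀.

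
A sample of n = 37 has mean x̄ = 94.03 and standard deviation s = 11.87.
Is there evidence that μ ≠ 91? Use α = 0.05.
One-sample t-test:
H₀: μ = 91
H₁: μ ≠ 91
df = n - 1 = 36
t = (x̄ - μ₀) / (s/√n) = (94.03 - 91) / (11.87/√37) = 1.553
p-value = 0.1292

Since p-value > α = 0.05, we fail to reject H₀.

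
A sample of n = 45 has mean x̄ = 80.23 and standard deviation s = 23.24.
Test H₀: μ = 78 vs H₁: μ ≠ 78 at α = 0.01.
One-sample t-test:
H₀: μ = 78
H₁: μ ≠ 78
df = n - 1 = 44
t = (x̄ - μ₀) / (s/√n) = (80.23 - 78) / (23.24/√45) = 0.644
p-value = 0.5231

Since p-value > α = 0.01, we fail to reject H₀.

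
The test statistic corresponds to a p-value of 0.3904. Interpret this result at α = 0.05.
Since p = 0.3904 > α = 0.05, fail to reject H₀.
There is insufficient evidence to reject the null hypothesis; the result is not statistically significant at the 0.05 level.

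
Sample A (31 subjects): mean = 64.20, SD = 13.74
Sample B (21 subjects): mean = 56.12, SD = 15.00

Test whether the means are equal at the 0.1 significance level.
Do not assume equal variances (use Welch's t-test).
Welch's two-sample t-test:
H₀: μ₁ = μ₂
H₁: μ₁ ≠ μ₂
s₁²/n₁ = 13.74²/31 = 6.0899,  s₂²/n₂ = 15.00²/21 = 10.7143
SE = √(s₁²/n₁ + s₂²/n₂) = √(6.0899 + 10.7143) = 4.0993
df (Welch-Satterthwaite) = (s₁²/n₁ + s₂²/n₂)² / [(s₁²/n₁)²/(n₁-1) + (s₂²/n₂)²/(n₂-1)] ≈ 40.48
t = (x̄₁ - x̄₂) / SE = (64.20 - 56.12) / 4.0993 = 8.08 / 4.0993 = 1.971
p-value = 0.0556

Since p-value < α = 0.1, we reject H₀.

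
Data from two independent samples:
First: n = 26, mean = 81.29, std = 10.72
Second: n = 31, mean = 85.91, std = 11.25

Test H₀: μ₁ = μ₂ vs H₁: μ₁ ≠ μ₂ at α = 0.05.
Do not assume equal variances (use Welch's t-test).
Welch's two-sample t-test:
H₀: μ₁ = μ₂
H₁: μ₁ ≠ μ₂
s₁²/n₁ = 10.72²/26 = 4.4199,  s₂²/n₂ = 11.25²/31 = 4.0827
SE = √(s₁²/n₁ + s₂²/n₂) = √(4.4199 + 4.0827) = 2.9159
df (Welch-Satterthwaite) = (s₁²/n₁ + s₂²/n₂)² / [(s₁²/n₁)²/(n₁-1) + (s₂²/n₂)²/(n₂-1)] ≈ 54.07
t = (x̄₁ - x̄₂) / SE = (81.29 - 85.91) / 2.9159 = -4.62 / 2.9159 = -1.584
p-value = 0.1189

Since p-value > α = 0.05, we fail to reject H₀.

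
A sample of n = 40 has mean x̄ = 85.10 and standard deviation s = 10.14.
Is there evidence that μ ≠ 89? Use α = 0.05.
One-sample t-test:
H₀: μ = 89
H₁: μ ≠ 89
df = n - 1 = 39
t = (x̄ - μ₀) / (s/√n) = (85.10 - 89) / (10.14/√40) = -2.433
p-value = 0.0197

Since p-value < α = 0.05, we reject H₀.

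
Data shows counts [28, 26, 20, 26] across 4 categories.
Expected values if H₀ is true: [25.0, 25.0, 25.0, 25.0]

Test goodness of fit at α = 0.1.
Chi-square goodness of fit test:
H₀: observed counts match expected distribution
H₁: observed counts differ from expected distribution
df = k - 1 = 3
χ² = Σ(O - E)²/E
   = (28 - 25.0)²/25.0 + (26 - 25.0)²/25.0 + (20 - 25.0)²/25.0 + (26 - 25.0)²/25.0
   = 0.360 + 0.040 + 1.000 + 0.040
   = 1.44
p-value = 0.6962

Since p-value > α = 0.1, we fail to reject H₀.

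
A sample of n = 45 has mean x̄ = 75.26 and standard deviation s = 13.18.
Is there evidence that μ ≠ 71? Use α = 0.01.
One-sample t-test:
H₀: μ = 71
H₁: μ ≠ 71
df = n - 1 = 44
t = (x̄ - μ₀) / (s/√n) = (75.26 - 71) / (13.18/√45) = 2.168
p-value = 0.0356

Since p-value > α = 0.01, we fail to reject H₀.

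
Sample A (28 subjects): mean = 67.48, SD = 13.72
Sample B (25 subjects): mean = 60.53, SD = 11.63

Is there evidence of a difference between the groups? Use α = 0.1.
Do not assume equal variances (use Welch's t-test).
Welch's two-sample t-test:
H₀: μ₁ = μ₂
H₁: μ₁ ≠ μ₂
s₁²/n₁ = 13.72²/28 = 6.7228,  s₂²/n₂ = 11.63²/25 = 5.4103
SE = √(s₁²/n₁ + s₂²/n₂) = √(6.7228 + 5.4103) = 3.4833
df (Welch-Satterthwaite) = (s₁²/n₁ + s₂²/n₂)² / [(s₁²/n₁)²/(n₁-1) + (s₂²/n₂)²/(n₂-1)] ≈ 50.88
t = (x̄₁ - x̄₂) / SE = (67.48 - 60.53) / 3.4833 = 6.95 / 3.4833 = 1.995
p-value = 0.0514

Since p-value < α = 0.1, we reject H₀.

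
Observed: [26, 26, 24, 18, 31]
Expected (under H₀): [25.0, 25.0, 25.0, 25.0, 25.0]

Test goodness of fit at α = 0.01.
Chi-square goodness of fit test:
H₀: observed counts match expected distribution
H₁: observed counts differ from expected distribution
df = k - 1 = 4
χ² = Σ(O - E)²/E
   = (26 - 25.0)²/25.0 + (26 - 25.0)²/25.0 + (24 - 25.0)²/25.0 + (18 - 25.0)²/25.0 + (31 - 25.0)²/25.0
   = 0.040 + 0.040 + 0.040 + 1.960 + 1.440
   = 3.52
p-value = 0.4748

Since p-value > α = 0.01, we fail to reject H₀.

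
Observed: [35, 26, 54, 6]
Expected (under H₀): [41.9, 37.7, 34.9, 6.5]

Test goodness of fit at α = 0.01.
Chi-square goodness of fit test:
H₀: observed counts match expected distribution
H₁: observed counts differ from expected distribution
df = k - 1 = 3
χ² = Σ(O - E)²/E
   = (35 - 41.9)²/41.9 + (26 - 37.7)²/37.7 + (54 - 34.9)²/34.9 + (6 - 6.5)²/6.5
   = 1.136 + 3.631 + 10.453 + 0.038
   = 15.26
p-value = 0.0016

Since p-value < α = 0.01, we reject H₀.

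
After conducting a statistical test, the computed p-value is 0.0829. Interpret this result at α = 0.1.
Since p = 0.0829 < α = 0.1, reject H₀.
There is sufficient evidence to reject the null hypothesis; the result is statistically significant at the 0.1 level.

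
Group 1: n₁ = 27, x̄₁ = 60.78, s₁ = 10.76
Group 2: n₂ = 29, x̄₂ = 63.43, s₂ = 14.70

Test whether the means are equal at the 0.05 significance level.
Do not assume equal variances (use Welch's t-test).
Welch's two-sample t-test:
H₀: μ₁ = μ₂
H₁: μ₁ ≠ μ₂
s₁²/n₁ = 10.76²/27 = 4.2881,  s₂²/n₂ = 14.70²/29 = 7.4514
SE = √(s₁²/n₁ + s₂²/n₂) = √(4.2881 + 7.4514) = 3.4263
df (Welch-Satterthwaite) = (s₁²/n₁ + s₂²/n₂)² / [(s₁²/n₁)²/(n₁-1) + (s₂²/n₂)²/(n₂-1)] ≈ 51.23
t = (x̄₁ - x̄₂) / SE = (60.78 - 63.43) / 3.4263 = -2.65 / 3.4263 = -0.773
p-value = 0.4428

Since p-value > α = 0.05, we fail to reject H₀.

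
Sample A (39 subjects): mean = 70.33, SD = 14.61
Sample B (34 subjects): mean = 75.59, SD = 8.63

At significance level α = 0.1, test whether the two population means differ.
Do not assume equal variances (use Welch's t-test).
Welch's two-sample t-test:
H₀: μ₁ = μ₂
H₁: μ₁ ≠ μ₂
s₁²/n₁ = 14.61²/39 = 5.4731,  s₂²/n₂ = 8.63²/34 = 2.1905
SE = √(s₁²/n₁ + s₂²/n₂) = √(5.4731 + 2.1905) = 2.7683
df (Welch-Satterthwaite) = (s₁²/n₁ + s₂²/n₂)² / [(s₁²/n₁)²/(n₁-1) + (s₂²/n₂)²/(n₂-1)] ≈ 62.90
t = (x̄₁ - x̄₂) / SE = (70.33 - 75.59) / 2.7683 = -5.26 / 2.7683 = -1.900
p-value = 0.0620

Since p-value < α = 0.1, we reject H₀.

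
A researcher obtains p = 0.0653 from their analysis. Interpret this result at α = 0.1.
Since p = 0.0653 < α = 0.1, reject H₀.
There is sufficient evidence to reject the null hypothesis; the result is statistically significant at the 0.1 level.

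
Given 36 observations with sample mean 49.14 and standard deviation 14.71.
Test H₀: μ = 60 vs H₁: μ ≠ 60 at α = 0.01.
One-sample t-test:
H₀: μ = 60
H₁: μ ≠ 60
df = n - 1 = 35
t = (x̄ - μ₀) / (s/√n) = (49.14 - 60) / (14.71/√36) = -4.430
p-value = 0.0001

Since p-value < α = 0.01, we reject H₀.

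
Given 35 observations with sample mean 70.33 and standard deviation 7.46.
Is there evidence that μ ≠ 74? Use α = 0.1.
One-sample t-test:
H₀: μ = 74
H₁: μ ≠ 74
df = n - 1 = 34
t = (x̄ - μ₀) / (s/√n) = (70.33 - 74) / (7.46/√35) = -2.910
p-value = 0.0063

Since p-value < α = 0.1, we reject H₀.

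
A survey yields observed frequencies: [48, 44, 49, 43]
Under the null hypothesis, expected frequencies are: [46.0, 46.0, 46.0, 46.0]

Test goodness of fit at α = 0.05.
Chi-square goodness of fit test:
H₀: observed counts match expected distribution
H₁: observed counts differ from expected distribution
df = k - 1 = 3
χ² = Σ(O - E)²/E
   = (48 - 46.0)²/46.0 + (44 - 46.0)²/46.0 + (49 - 46.0)²/46.0 + (43 - 46.0)²/46.0
   = 0.087 + 0.087 + 0.196 + 0.196
   = 0.57
p-value = 0.9043

Since p-value > α = 0.05, we fail to reject H₀.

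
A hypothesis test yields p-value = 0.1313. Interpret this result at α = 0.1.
Since p = 0.1313 > α = 0.1, fail to reject H₀.
There is insufficient evidence to reject the null hypothesis; the result is not statistically significant at the 0.1 level.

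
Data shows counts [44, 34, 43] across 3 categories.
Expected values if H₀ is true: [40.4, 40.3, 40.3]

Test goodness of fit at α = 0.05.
Chi-square goodness of fit test:
H₀: observed counts match expected distribution
H₁: observed counts differ from expected distribution
df = k - 1 = 2
χ² = Σ(O - E)²/E
   = (44 - 40.4)²/40.4 + (34 - 40.3)²/40.3 + (43 - 40.3)²/40.3
   = 0.321 + 0.985 + 0.181
   = 1.49
p-value = 0.4756

Since p-value > α = 0.05, we fail to reject H₀.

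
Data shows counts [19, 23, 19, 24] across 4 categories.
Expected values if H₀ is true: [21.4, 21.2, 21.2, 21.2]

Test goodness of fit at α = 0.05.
Chi-square goodness of fit test:
H₀: observed counts match expected distribution
H₁: observed counts differ from expected distribution
df = k - 1 = 3
χ² = Σ(O - E)²/E
   = (19 - 21.4)²/21.4 + (23 - 21.2)²/21.2 + (19 - 21.2)²/21.2 + (24 - 21.2)²/21.2
   = 0.269 + 0.153 + 0.228 + 0.370
   = 1.02
p-value = 0.7964

Since p-value > α = 0.05, we fail to reject H₀.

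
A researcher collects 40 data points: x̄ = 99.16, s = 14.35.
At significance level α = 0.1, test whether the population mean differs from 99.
One-sample t-test:
H₀: μ = 99
H₁: μ ≠ 99
df = n - 1 = 39
t = (x̄ - μ₀) / (s/√n) = (99.16 - 99) / (14.35/√40) = 0.071
p-value = 0.9441

Since p-value > α = 0.1, we fail to reject H₀.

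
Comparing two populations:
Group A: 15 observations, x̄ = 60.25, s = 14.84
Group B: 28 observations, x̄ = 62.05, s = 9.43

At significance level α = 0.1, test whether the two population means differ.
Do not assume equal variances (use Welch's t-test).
Welch's two-sample t-test:
H₀: μ₁ = μ₂
H₁: μ₁ ≠ μ₂
s₁²/n₁ = 14.84²/15 = 14.6817,  s₂²/n₂ = 9.43²/28 = 3.1759
SE = √(s₁²/n₁ + s₂²/n₂) = √(14.6817 + 3.1759) = 4.2258
df (Welch-Satterthwaite) = (s₁²/n₁ + s₂²/n₂)² / [(s₁²/n₁)²/(n₁-1) + (s₂²/n₂)²/(n₂-1)] ≈ 20.22
t = (x̄₁ - x̄₂) / SE = (60.25 - 62.05) / 4.2258 = -1.80 / 4.2258 = -0.426
p-value = 0.6746

Since p-value > α = 0.1, we fail to reject H₀.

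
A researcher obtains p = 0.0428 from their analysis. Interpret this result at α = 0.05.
Since p = 0.0428 < α = 0.05, reject H₀.
There is sufficient evidence to reject the null hypothesis; the result is statistically significant at the 0.05 level.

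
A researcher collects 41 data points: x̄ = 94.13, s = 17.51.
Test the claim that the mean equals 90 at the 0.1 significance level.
One-sample t-test:
H₀: μ = 90
H₁: μ ≠ 90
df = n - 1 = 40
t = (x̄ - μ₀) / (s/√n) = (94.13 - 90) / (17.51/√41) = 1.510
p-value = 0.1388

Since p-value > α = 0.1, we fail to reject H₀.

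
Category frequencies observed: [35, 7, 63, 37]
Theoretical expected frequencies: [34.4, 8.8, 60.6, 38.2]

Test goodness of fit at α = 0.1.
Chi-square goodness of fit test:
H₀: observed counts match expected distribution
H₁: observed counts differ from expected distribution
df = k - 1 = 3
χ² = Σ(O - E)²/E
   = (35 - 34.4)²/34.4 + (7 - 8.8)²/8.8 + (63 - 60.6)²/60.6 + (37 - 38.2)²/38.2
   = 0.010 + 0.368 + 0.095 + 0.038
   = 0.51
p-value = 0.9164

Since p-value > α = 0.1, we fail to reject H₀.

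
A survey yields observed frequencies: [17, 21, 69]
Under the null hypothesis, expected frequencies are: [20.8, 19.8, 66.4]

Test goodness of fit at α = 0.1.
Chi-square goodness of fit test:
H₀: observed counts match expected distribution
H₁: observed counts differ from expected distribution
df = k - 1 = 2
χ² = Σ(O - E)²/E
   = (17 - 20.8)²/20.8 + (21 - 19.8)²/19.8 + (69 - 66.4)²/66.4
   = 0.694 + 0.073 + 0.102
   = 0.87
p-value = 0.6477

Since p-value > α = 0.1, we fail to reject H₀.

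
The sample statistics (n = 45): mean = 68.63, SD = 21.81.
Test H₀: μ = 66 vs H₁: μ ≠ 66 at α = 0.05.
One-sample t-test:
H₀: μ = 66
H₁: μ ≠ 66
df = n - 1 = 44
t = (x̄ - μ₀) / (s/√n) = (68.63 - 66) / (21.81/√45) = 0.809
p-value = 0.4229

Since p-value > α = 0.05, we fail to reject H₀.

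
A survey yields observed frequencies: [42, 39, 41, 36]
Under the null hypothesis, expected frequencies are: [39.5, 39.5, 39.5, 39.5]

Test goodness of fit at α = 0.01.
Chi-square goodness of fit test:
H₀: observed counts match expected distribution
H₁: observed counts differ from expected distribution
df = k - 1 = 3
χ² = Σ(O - E)²/E
   = (42 - 39.5)²/39.5 + (39 - 39.5)²/39.5 + (41 - 39.5)²/39.5 + (36 - 39.5)²/39.5
   = 0.158 + 0.006 + 0.057 + 0.310
   = 0.53
p-value = 0.9119

Since p-value > α = 0.01, we fail to reject H₀.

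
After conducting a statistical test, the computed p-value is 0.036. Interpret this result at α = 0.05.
Since p = 0.036 < α = 0.05, reject H₀.
There is sufficient evidence to reject the null hypothesis; the result is statistically significant at the 0.05 level.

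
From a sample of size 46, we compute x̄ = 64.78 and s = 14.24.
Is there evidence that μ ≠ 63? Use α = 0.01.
One-sample t-test:
H₀: μ = 63
H₁: μ ≠ 63
df = n - 1 = 45
t = (x̄ - μ₀) / (s/√n) = (64.78 - 63) / (14.24/√46) = 0.848
p-value = 0.4010

Since p-value > α = 0.01, we fail to reject H₀.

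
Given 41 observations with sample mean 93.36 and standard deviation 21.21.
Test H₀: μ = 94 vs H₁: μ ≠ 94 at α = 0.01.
One-sample t-test:
H₀: μ = 94
H₁: μ ≠ 94
df = n - 1 = 40
t = (x̄ - μ₀) / (s/√n) = (93.36 - 94) / (21.21/√41) = -0.193
p-value = 0.8478

Since p-value > α = 0.01, we fail to reject H₀.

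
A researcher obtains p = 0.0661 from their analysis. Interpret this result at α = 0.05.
Since p = 0.0661 > α = 0.05, fail to reject H₀.
There is insufficient evidence to reject the null hypothesis; the result is not statistically significant at the 0.05 level.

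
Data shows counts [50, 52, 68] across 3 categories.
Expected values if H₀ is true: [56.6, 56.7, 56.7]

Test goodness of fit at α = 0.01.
Chi-square goodness of fit test:
H₀: observed counts match expected distribution
H₁: observed counts differ from expected distribution
df = k - 1 = 2
χ² = Σ(O - E)²/E
   = (50 - 56.6)²/56.6 + (52 - 56.7)²/56.7 + (68 - 56.7)²/56.7
   = 0.770 + 0.390 + 2.252
   = 3.41
p-value = 0.1817

Since p-value > α = 0.01, we fail to reject H₀.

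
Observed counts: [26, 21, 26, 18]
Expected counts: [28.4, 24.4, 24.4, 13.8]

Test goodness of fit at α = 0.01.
Chi-square goodness of fit test:
H₀: observed counts match expected distribution
H₁: observed counts differ from expected distribution
df = k - 1 = 3
χ² = Σ(O - E)²/E
   = (26 - 28.4)²/28.4 + (21 - 24.4)²/24.4 + (26 - 24.4)²/24.4 + (18 - 13.8)²/13.8
   = 0.203 + 0.474 + 0.105 + 1.278
   = 2.06
p-value = 0.5601

Since p-value > α = 0.01, we fail to reject H₀.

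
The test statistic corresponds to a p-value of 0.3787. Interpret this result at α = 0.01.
Since p = 0.3787 > α = 0.01, fail to reject H₀.
There is insufficient evidence to reject the null hypothesis; the result is not statistically significant at the 0.01 level.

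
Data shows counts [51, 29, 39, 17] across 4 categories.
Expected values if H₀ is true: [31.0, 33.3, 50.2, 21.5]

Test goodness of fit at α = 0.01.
Chi-square goodness of fit test:
H₀: observed counts match expected distribution
H₁: observed counts differ from expected distribution
df = k - 1 = 3
χ² = Σ(O - E)²/E
   = (51 - 31.0)²/31.0 + (29 - 33.3)²/33.3 + (39 - 50.2)²/50.2 + (17 - 21.5)²/21.5
   = 12.903 + 0.555 + 2.499 + 0.942
   = 16.90
p-value = 0.0007

Since p-value < α = 0.01, we reject H₀.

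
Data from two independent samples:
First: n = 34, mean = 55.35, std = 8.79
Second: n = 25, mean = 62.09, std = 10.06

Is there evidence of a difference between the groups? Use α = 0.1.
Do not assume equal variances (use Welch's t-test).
Welch's two-sample t-test:
H₀: μ₁ = μ₂
H₁: μ₁ ≠ μ₂
s₁²/n₁ = 8.79²/34 = 2.2725,  s₂²/n₂ = 10.06²/25 = 4.0481
SE = √(s₁²/n₁ + s₂²/n₂) = √(2.2725 + 4.0481) = 2.5141
df (Welch-Satterthwaite) = (s₁²/n₁ + s₂²/n₂)² / [(s₁²/n₁)²/(n₁-1) + (s₂²/n₂)²/(n₂-1)] ≈ 47.60
t = (x̄₁ - x̄₂) / SE = (55.35 - 62.09) / 2.5141 = -6.74 / 2.5141 = -2.681
p-value = 0.0101

Since p-value < α = 0.1, we reject H₀.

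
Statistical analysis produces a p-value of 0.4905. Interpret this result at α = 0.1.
Since p = 0.4905 > α = 0.1, fail to reject H₀.
There is insufficient evidence to reject the null hypothesis; the result is not statistically significant at the 0.1 level.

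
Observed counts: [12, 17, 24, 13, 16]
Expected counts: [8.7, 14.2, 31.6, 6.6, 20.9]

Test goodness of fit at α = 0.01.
Chi-square goodness of fit test:
H₀: observed counts match expected distribution
H₁: observed counts differ from expected distribution
df = k - 1 = 4
χ² = Σ(O - E)²/E
   = (12 - 8.7)²/8.7 + (17 - 14.2)²/14.2 + (24 - 31.6)²/31.6 + (13 - 6.6)²/6.6 + (16 - 20.9)²/20.9
   = 1.252 + 0.552 + 1.828 + 6.206 + 1.149
   = 10.99
p-value = 0.0267

Since p-value > α = 0.01, we fail to reject H₀.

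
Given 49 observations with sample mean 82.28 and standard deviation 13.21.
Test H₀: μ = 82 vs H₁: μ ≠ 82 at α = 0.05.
One-sample t-test:
H₀: μ = 82
H₁: μ ≠ 82
df = n - 1 = 48
t = (x̄ - μ₀) / (s/√n) = (82.28 - 82) / (13.21/√49) = 0.148
p-value = 0.8827

Since p-value > α = 0.05, we fail to reject H₀.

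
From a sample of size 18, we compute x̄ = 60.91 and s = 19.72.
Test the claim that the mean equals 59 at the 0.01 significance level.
One-sample t-test:
H₀: μ = 59
H₁: μ ≠ 59
df = n - 1 = 17
t = (x̄ - μ₀) / (s/√n) = (60.91 - 59) / (19.72/√18) = 0.411
p-value = 0.6863

Since p-value > α = 0.01, we fail to reject H₀.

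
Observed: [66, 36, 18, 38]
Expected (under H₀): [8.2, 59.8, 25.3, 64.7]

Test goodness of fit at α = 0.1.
Chi-square goodness of fit test:
H₀: observed counts match expected distribution
H₁: observed counts differ from expected distribution
df = k - 1 = 3
χ² = Σ(O - E)²/E
   = (66 - 8.2)²/8.2 + (36 - 59.8)²/59.8 + (18 - 25.3)²/25.3 + (38 - 64.7)²/64.7
   = 407.420 + 9.472 + 2.106 + 11.018
   = 430.02
p-value < 0.0001

Since p-value < α = 0.1, we reject H₀.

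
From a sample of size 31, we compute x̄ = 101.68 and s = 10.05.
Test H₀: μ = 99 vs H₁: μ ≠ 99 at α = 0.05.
One-sample t-test:
H₀: μ = 99
H₁: μ ≠ 99
df = n - 1 = 30
t = (x̄ - μ₀) / (s/√n) = (101.68 - 99) / (10.05/√31) = 1.485
p-value = 0.1480

Since p-value > α = 0.05, we fail to reject H₀.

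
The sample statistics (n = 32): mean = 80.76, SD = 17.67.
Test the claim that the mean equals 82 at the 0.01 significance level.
One-sample t-test:
H₀: μ = 82
H₁: μ ≠ 82
df = n - 1 = 31
t = (x̄ - μ₀) / (s/√n) = (80.76 - 82) / (17.67/√32) = -0.397
p-value = 0.6941

Since p-value > α = 0.01, we fail to reject H₀.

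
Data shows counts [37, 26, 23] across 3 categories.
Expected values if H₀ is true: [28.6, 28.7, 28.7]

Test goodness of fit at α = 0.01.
Chi-square goodness of fit test:
H₀: observed counts match expected distribution
H₁: observed counts differ from expected distribution
df = k - 1 = 2
χ² = Σ(O - E)²/E
   = (37 - 28.6)²/28.6 + (26 - 28.7)²/28.7 + (23 - 28.7)²/28.7
   = 2.467 + 0.254 + 1.132
   = 3.85
p-value = 0.1456

Since p-value > α = 0.01, we fail to reject H₀.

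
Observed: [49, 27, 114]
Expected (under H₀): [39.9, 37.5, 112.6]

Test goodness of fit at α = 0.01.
Chi-square goodness of fit test:
H₀: observed counts match expected distribution
H₁: observed counts differ from expected distribution
df = k - 1 = 2
χ² = Σ(O - E)²/E
   = (49 - 39.9)²/39.9 + (27 - 37.5)²/37.5 + (114 - 112.6)²/112.6
   = 2.075 + 2.940 + 0.017
   = 5.03
p-value = 0.0807

Since p-value > α = 0.01, we fail to reject H₀.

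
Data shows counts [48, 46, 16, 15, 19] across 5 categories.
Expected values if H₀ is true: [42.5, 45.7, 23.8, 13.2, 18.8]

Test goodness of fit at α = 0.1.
Chi-square goodness of fit test:
H₀: observed counts match expected distribution
H₁: observed counts differ from expected distribution
df = k - 1 = 4
χ² = Σ(O - E)²/E
   = (48 - 42.5)²/42.5 + (46 - 45.7)²/45.7 + (16 - 23.8)²/23.8 + (15 - 13.2)²/13.2 + (19 - 18.8)²/18.8
   = 0.712 + 0.002 + 2.556 + 0.245 + 0.002
   = 3.52
p-value = 0.4752

Since p-value > α = 0.1, we fail to reject H₀.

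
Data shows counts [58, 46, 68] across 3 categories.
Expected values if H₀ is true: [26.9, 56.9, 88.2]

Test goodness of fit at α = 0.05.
Chi-square goodness of fit test:
H₀: observed counts match expected distribution
H₁: observed counts differ from expected distribution
df = k - 1 = 2
χ² = Σ(O - E)²/E
   = (58 - 26.9)²/26.9 + (46 - 56.9)²/56.9 + (68 - 88.2)²/88.2
   = 35.956 + 2.088 + 4.626
   = 42.67
p-value < 0.0001

Since p-value < α = 0.05, we reject H₀.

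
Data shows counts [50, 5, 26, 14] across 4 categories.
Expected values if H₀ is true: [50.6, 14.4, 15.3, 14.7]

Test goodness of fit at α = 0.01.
Chi-square goodness of fit test:
H₀: observed counts match expected distribution
H₁: observed counts differ from expected distribution
df = k - 1 = 3
χ² = Σ(O - E)²/E
   = (50 - 50.6)²/50.6 + (5 - 14.4)²/14.4 + (26 - 15.3)²/15.3 + (14 - 14.7)²/14.7
   = 0.007 + 6.136 + 7.483 + 0.033
   = 13.66
p-value = 0.0034

Since p-value < α = 0.01, we reject H₀.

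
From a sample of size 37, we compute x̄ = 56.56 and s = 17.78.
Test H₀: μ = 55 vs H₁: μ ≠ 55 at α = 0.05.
One-sample t-test:
H₀: μ = 55
H₁: μ ≠ 55
df = n - 1 = 36
t = (x̄ - μ₀) / (s/√n) = (56.56 - 55) / (17.78/√37) = 0.534
p-value = 0.5968

Since p-value > α = 0.05, we fail to reject H₀.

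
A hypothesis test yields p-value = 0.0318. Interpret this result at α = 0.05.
Since p = 0.0318 < α = 0.05, reject H₀.
There is sufficient evidence to reject the null hypothesis; the result is statistically significant at the 0.05 level.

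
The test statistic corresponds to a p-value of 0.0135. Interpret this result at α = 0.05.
Since p = 0.0135 < α = 0.05, reject H₀.
There is sufficient evidence to reject the null hypothesis; the result is statistically significant at the 0.05 level.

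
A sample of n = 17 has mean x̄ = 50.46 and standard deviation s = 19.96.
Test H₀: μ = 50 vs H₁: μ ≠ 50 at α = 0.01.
One-sample t-test:
H₀: μ = 50
H₁: μ ≠ 50
df = n - 1 = 16
t = (x̄ - μ₀) / (s/√n) = (50.46 - 50) / (19.96/√17) = 0.095
p-value = 0.9255

Since p-value > α = 0.01, we fail to reject H₀.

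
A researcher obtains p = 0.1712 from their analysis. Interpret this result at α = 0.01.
Since p = 0.1712 > α = 0.01, fail to reject H₀.
There is insufficient evidence to reject the null hypothesis; the result is not statistically significant at the 0.01 level.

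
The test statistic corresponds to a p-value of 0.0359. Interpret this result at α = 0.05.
Since p = 0.0359 < α = 0.05, reject H₀.
There is sufficient evidence to reject the null hypothesis; the result is statistically significant at the 0.05 level.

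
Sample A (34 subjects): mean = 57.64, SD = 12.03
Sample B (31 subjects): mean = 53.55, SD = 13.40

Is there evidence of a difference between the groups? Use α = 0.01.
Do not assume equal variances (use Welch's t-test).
Welch's two-sample t-test:
H₀: μ₁ = μ₂
H₁: μ₁ ≠ μ₂
s₁²/n₁ = 12.03²/34 = 4.2565,  s₂²/n₂ = 13.40²/31 = 5.7923
SE = √(s₁²/n₁ + s₂²/n₂) = √(4.2565 + 5.7923) = 3.1700
df (Welch-Satterthwaite) = (s₁²/n₁ + s₂²/n₂)² / [(s₁²/n₁)²/(n₁-1) + (s₂²/n₂)²/(n₂-1)] ≈ 60.56
t = (x̄₁ - x̄₂) / SE = (57.64 - 53.55) / 3.1700 = 4.09 / 3.1700 = 1.290
p-value = 0.2019

Since p-value > α = 0.01, we fail to reject H₀.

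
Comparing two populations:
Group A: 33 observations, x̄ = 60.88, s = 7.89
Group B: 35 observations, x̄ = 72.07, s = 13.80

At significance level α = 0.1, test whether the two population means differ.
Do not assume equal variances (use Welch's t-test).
Welch's two-sample t-test:
H₀: μ₁ = μ₂
H₁: μ₁ ≠ μ₂
s₁²/n₁ = 7.89²/33 = 1.8864,  s₂²/n₂ = 13.80²/35 = 5.4411
SE = √(s₁²/n₁ + s₂²/n₂) = √(1.8864 + 5.4411) = 2.7069
df (Welch-Satterthwaite) = (s₁²/n₁ + s₂²/n₂)² / [(s₁²/n₁)²/(n₁-1) + (s₂²/n₂)²/(n₂-1)] ≈ 54.68
t = (x̄₁ - x̄₂) / SE = (60.88 - 72.07) / 2.7069 = -11.19 / 2.7069 = -4.134
p-value = 0.0001

Since p-value < α = 0.1, we reject H₀.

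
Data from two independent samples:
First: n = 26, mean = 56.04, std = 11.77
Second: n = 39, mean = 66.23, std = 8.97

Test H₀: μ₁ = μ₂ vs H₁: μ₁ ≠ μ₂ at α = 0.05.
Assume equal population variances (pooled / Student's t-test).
Student's two-sample t-test (equal variances):
H₀: μ₁ = μ₂
H₁: μ₁ ≠ μ₂
df = n₁ + n₂ - 2 = 63
Pooled variance s_p² = [(n₁-1)s₁² + (n₂-1)s₂²] / (n₁ + n₂ - 2) = [(25)(11.77²) + (38)(8.97²)] / 63 = 103.5053
SE = √(s_p²(1/n₁ + 1/n₂)) = √(103.5053 × (1/26 + 1/39)) = 2.5758
t = (x̄₁ - x̄₂) / SE = (56.04 - 66.23) / 2.5758 = -10.19 / 2.5758 = -3.956
p-value = 0.0002

Since p-value < α = 0.05, we reject H₀.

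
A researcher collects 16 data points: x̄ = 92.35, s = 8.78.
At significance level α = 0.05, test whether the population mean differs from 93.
One-sample t-test:
H₀: μ = 93
H₁: μ ≠ 93
df = n - 1 = 15
t = (x̄ - μ₀) / (s/√n) = (92.35 - 93) / (8.78/√16) = -0.296
p-value = 0.7712

Since p-value > α = 0.05, we fail to reject H₀.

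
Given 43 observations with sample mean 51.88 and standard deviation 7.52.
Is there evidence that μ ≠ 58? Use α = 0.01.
One-sample t-test:
H₀: μ = 58
H₁: μ ≠ 58
df = n - 1 = 42
t = (x̄ - μ₀) / (s/√n) = (51.88 - 58) / (7.52/√43) = -5.337
p-value < 0.0001

Since p-value < α = 0.01, we reject H₀.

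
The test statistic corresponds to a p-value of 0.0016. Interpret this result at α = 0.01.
Since p = 0.0016 < α = 0.01, reject H₀.
There is sufficient evidence to reject the null hypothesis; the result is statistically significant at the 0.01 level.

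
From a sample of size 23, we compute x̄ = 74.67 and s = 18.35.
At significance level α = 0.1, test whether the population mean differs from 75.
One-sample t-test:
H₀: μ = 75
H₁: μ ≠ 75
df = n - 1 = 22
t = (x̄ - μ₀) / (s/√n) = (74.67 - 75) / (18.35/√23) = -0.086
p-value = 0.9321

Since p-value > α = 0.1, we fail to reject H₀.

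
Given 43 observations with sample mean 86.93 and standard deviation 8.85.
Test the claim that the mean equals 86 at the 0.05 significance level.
One-sample t-test:
H₀: μ = 86
H₁: μ ≠ 86
df = n - 1 = 42
t = (x̄ - μ₀) / (s/√n) = (86.93 - 86) / (8.85/√43) = 0.689
p-value = 0.4946

Since p-value > α = 0.05, we fail to reject H₀.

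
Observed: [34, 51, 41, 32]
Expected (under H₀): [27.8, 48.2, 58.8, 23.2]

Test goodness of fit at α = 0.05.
Chi-square goodness of fit test:
H₀: observed counts match expected distribution
H₁: observed counts differ from expected distribution
df = k - 1 = 3
χ² = Σ(O - E)²/E
   = (34 - 27.8)²/27.8 + (51 - 48.2)²/48.2 + (41 - 58.8)²/58.8 + (32 - 23.2)²/23.2
   = 1.383 + 0.163 + 5.388 + 3.338
   = 10.27
p-value = 0.0164

Since p-value < α = 0.05, we reject H₀.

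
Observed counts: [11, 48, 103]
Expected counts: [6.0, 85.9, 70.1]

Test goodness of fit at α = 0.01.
Chi-square goodness of fit test:
H₀: observed counts match expected distribution
H₁: observed counts differ from expected distribution
df = k - 1 = 2
χ² = Σ(O - E)²/E
   = (11 - 6.0)²/6.0 + (48 - 85.9)²/85.9 + (103 - 70.1)²/70.1
   = 4.167 + 16.722 + 15.441
   = 36.33
p-value < 0.0001

Since p-value < α = 0.01, we reject H₀.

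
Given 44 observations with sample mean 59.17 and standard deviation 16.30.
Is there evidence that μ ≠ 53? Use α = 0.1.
One-sample t-test:
H₀: μ = 53
H₁: μ ≠ 53
df = n - 1 = 43
t = (x̄ - μ₀) / (s/√n) = (59.17 - 53) / (16.30/√44) = 2.511
p-value = 0.0159

Since p-value < α = 0.1, we reject H₀.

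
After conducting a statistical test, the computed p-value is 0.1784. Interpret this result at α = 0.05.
Since p = 0.1784 > α = 0.05, fail to reject H₀.
There is insufficient evidence to reject the null hypothesis; the result is not statistically significant at the 0.05 level.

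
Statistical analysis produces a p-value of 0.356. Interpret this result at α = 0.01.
Since p = 0.356 > α = 0.01, fail to reject H₀.
There is insufficient evidence to reject the null hypothesis; the result is not statistically significant at the 0.01 level.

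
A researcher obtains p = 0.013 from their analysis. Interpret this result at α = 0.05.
Since p = 0.013 < α = 0.05, reject H₀.
There is sufficient evidence to reject the null hypothesis; the result is statistically significant at the 0.05 level.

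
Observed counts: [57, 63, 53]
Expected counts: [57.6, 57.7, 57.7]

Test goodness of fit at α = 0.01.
Chi-square goodness of fit test:
H₀: observed counts match expected distribution
H₁: observed counts differ from expected distribution
df = k - 1 = 2
χ² = Σ(O - E)²/E
   = (57 - 57.6)²/57.6 + (63 - 57.7)²/57.7 + (53 - 57.7)²/57.7
   = 0.006 + 0.487 + 0.383
   = 0.88
p-value = 0.6454

Since p-value > α = 0.01, we fail to reject H₀.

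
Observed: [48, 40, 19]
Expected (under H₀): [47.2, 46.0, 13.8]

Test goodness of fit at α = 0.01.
Chi-square goodness of fit test:
H₀: observed counts match expected distribution
H₁: observed counts differ from expected distribution
df = k - 1 = 2
χ² = Σ(O - E)²/E
   = (48 - 47.2)²/47.2 + (40 - 46.0)²/46.0 + (19 - 13.8)²/13.8
   = 0.014 + 0.783 + 1.959
   = 2.76
p-value = 0.2521

Since p-value > α = 0.01, we fail to reject H₀.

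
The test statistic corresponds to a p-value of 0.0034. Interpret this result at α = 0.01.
Since p = 0.0034 < α = 0.01, reject H₀.
There is sufficient evidence to reject the null hypothesis; the result is statistically significant at the 0.01 level.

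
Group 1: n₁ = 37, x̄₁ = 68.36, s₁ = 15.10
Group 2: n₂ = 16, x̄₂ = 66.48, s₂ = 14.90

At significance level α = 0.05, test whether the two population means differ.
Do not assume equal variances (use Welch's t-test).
Welch's two-sample t-test:
H₀: μ₁ = μ₂
H₁: μ₁ ≠ μ₂
s₁²/n₁ = 15.10²/37 = 6.1624,  s₂²/n₂ = 14.90²/16 = 13.8756
SE = √(s₁²/n₁ + s₂²/n₂) = √(6.1624 + 13.8756) = 4.4764
df (Welch-Satterthwaite) = (s₁²/n₁ + s₂²/n₂)² / [(s₁²/n₁)²/(n₁-1) + (s₂²/n₂)²/(n₂-1)] ≈ 28.91
t = (x̄₁ - x̄₂) / SE = (68.36 - 66.48) / 4.4764 = 1.88 / 4.4764 = 0.420
p-value = 0.6776

Since p-value > α = 0.05, we fail to reject H₀.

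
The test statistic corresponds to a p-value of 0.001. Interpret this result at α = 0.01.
Since p = 0.001 < α = 0.01, reject H₀.
There is sufficient evidence to reject the null hypothesis; the result is statistically significant at the 0.01 level.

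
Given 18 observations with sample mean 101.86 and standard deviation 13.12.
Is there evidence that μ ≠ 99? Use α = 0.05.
One-sample t-test:
H₀: μ = 99
H₁: μ ≠ 99
df = n - 1 = 17
t = (x̄ - μ₀) / (s/√n) = (101.86 - 99) / (13.12/√18) = 0.925
p-value = 0.3680

Since p-value > α = 0.05, we fail to reject H₀.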